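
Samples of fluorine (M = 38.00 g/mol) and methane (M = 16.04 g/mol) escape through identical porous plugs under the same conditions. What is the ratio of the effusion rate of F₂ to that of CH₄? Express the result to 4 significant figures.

Using Graham's law: rate_F₂/rate_CH₄ = √(M_CH₄/M_F₂) = √(16.04/38.00) = √0.4221 = 0.6497.

0.6497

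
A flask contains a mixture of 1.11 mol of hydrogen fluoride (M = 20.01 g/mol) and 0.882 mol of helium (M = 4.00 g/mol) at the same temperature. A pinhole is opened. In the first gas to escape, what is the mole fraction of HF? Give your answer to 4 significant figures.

The effusion rate of species i is ∝ p_i/√M_i ∝ n_i/√M_i.
Mole fraction of HF in the effusate = (n_HF/√M_HF) / (n_HF/√M_HF + n_He/√M_He)
= (1.11/√20.01) / (1.11/√20.01 + 0.882/√4.00) = 0.2481/(0.2481 + 0.4410) = 0.3601.

0.3601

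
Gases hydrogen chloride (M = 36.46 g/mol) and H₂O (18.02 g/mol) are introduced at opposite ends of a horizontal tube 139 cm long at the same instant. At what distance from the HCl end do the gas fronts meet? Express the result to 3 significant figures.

Graham's law gives d_HCl/d_H₂O = rate_HCl/rate_H₂O = √(M_H₂O/M_HCl) = √(18.02/36.46) = 0.7030.
With d_HCl + d_H₂O = 139 cm, d_H₂O = 139/(1 + 0.7030) = 81.62 cm.
d_HCl = 139 − 81.62 = 57.4 cm.

57.4 cm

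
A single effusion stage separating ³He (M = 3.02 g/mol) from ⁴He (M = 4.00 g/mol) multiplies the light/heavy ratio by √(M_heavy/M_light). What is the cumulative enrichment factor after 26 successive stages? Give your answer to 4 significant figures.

After 26 stages the ratio has grown by (√(4.00/3.02))^26 = (4.00/3.02)^(26/2).
= 1.32450^13 = 38.61.

38.61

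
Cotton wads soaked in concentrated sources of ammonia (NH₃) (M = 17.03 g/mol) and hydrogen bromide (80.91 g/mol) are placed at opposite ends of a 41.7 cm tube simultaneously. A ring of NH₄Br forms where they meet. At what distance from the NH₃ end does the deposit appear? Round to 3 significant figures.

In equal time, each gas travels a distance ∝ its rate ∝ 1/√M, so d_NH₃/d_HBr = √(M_HBr/M_NH₃) = √(80.91/17.03) = 2.180.
With d_NH₃ + d_HBr = 41.7 cm, d_HBr = 41.7/(1 + 2.180) = 13.11 cm.
d_NH₃ = 41.7 − 13.11 = 28.6 cm.

28.6 cm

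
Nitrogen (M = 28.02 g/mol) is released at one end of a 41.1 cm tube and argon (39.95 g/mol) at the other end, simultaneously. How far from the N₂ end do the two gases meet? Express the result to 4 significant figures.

22.37 cm

Graham's law gives d_N₂/d_Ar = rate_N₂/rate_Ar = √(M_Ar/M_N₂) = √(39.95/28.02) = 1.194.
With d_N₂ + d_Ar = 41.1 cm, d_Ar = 41.1/(1 + 1.194) = 18.73 cm.
d_N₂ = 41.1 − 18.73 = 22.37 cm.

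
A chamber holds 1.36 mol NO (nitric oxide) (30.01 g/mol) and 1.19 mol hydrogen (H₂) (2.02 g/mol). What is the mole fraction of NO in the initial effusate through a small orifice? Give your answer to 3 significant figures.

The effusion rate of species i is ∝ p_i/√M_i ∝ n_i/√M_i.
Mole fraction of NO in the effusate = (n_NO/√M_NO) / (n_NO/√M_NO + n_H₂/√M_H₂)
= (1.36/√30.01) / (1.36/√30.01 + 1.19/√2.02) = 0.2483/(0.2483 + 0.8373) = 0.229.

0.229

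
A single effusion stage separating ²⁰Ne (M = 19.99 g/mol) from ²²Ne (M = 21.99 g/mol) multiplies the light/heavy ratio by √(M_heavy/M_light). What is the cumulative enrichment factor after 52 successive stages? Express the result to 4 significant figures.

11.93

After 52 stages the ratio has grown by (√(21.99/19.99))^52 = (21.99/19.99)^(52/2).
= 1.10005^26 = 11.93.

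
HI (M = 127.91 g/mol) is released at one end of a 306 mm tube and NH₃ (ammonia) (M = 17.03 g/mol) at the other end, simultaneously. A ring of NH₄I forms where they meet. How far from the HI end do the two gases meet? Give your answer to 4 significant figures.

81.81 mm

Graham's law gives d_HI/d_NH₃ = rate_HI/rate_NH₃ = √(M_NH₃/M_HI) = √(17.03/127.91) = 0.3649.
With d_HI + d_NH₃ = 306 mm, d_NH₃ = 306/(1 + 0.3649) = 224.2 mm.
d_HI = 306 − 224.2 = 81.81 mm.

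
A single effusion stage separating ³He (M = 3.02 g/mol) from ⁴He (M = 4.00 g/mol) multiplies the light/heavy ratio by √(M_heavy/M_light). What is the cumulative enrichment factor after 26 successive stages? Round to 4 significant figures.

The single-stage factor is √(M_heavy/M_light), so 26 stages give [√(4.00/3.02)]^26 = (4.00/3.02)^(26/2).
= 1.32450^13 = 38.61.

38.61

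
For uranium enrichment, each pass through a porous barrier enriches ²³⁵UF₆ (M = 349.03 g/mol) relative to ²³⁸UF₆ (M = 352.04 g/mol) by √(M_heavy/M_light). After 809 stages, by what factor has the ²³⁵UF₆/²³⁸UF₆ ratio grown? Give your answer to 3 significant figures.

32.2

Each stage multiplies the ratio by α = √(352.04/349.03), so after 809 stages the overall factor is α^809 = (352.04/349.03)^(809/2).
= 1.00862^(809/2) = 32.2.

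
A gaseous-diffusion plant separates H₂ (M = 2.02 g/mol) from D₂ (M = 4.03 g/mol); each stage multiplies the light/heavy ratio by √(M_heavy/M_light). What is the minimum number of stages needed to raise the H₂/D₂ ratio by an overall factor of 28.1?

Per stage α = (4.03/2.02)^(1/2) = 1.99505^0.5, giving ln α = 0.3453.
Need α^N ≥ 28.1 ⇒ N ≥ ln(28.1) / ln α = 3.336 / 0.3453 = 9.66.
So at least 10 stages are needed.

10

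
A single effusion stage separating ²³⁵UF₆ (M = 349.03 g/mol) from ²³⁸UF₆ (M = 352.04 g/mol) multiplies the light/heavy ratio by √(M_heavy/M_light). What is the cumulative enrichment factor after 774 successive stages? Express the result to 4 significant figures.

27.75

The single-stage factor is √(M_heavy/M_light), so 774 stages give [√(352.04/349.03)]^774 = (352.04/349.03)^(774/2).
= 1.00862^387 = 27.75.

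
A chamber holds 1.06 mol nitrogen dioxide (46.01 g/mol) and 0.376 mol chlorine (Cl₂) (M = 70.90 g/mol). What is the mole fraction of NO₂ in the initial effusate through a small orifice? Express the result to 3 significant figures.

0.778

Rate_i ∝ x_i/√M_i (Graham's law weighted by mole fraction), so the effusate composition follows n_i/√M_i.
So x_NO₂ in the escaping gas = (n_NO₂/√M_NO₂) / Σ(n_i/√M_i)
= (1.06/√46.01) / (1.06/√46.01 + 0.376/√70.90) = 0.1563/(0.1563 + 0.04465) = 0.778.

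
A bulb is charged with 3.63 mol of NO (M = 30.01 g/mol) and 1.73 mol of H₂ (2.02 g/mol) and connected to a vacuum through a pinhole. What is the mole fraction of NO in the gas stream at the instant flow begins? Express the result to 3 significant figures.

0.352

Each component's effusion rate ∝ (its partial pressure)·(1/√M) ∝ n_i/√M_i.
Mole fraction of NO in the effusate = (n_NO/√M_NO) / (n_NO/√M_NO + n_H₂/√M_H₂)
= (3.63/√30.01) / (3.63/√30.01 + 1.73/√2.02) = 0.6626/(0.6626 + 1.217) = 0.352.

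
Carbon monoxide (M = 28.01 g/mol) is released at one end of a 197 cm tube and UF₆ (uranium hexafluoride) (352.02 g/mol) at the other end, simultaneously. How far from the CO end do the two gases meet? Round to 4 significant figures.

153.7 cm

Graham's law gives d_CO/d_UF₆ = rate_CO/rate_UF₆ = √(M_UF₆/M_CO) = √(352.02/28.01) = 3.545.
With d_CO + d_UF₆ = 197 cm, d_UF₆ = 197/(1 + 3.545) = 43.34 cm.
d_CO = 197 − 43.34 = 153.7 cm.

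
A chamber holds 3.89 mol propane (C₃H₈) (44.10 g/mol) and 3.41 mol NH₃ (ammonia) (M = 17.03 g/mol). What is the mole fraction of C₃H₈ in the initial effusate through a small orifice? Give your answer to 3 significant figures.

Effusion rate of each component ∝ n_i/√M_i (partial pressure × 1/√M).
x_C₃H₈(eff) = (n_C₃H₈/√M_C₃H₈) / (n_C₃H₈/√M_C₃H₈ + n_NH₃/√M_NH₃)
= (3.89/√44.10) / (3.89/√44.10 + 3.41/√17.03) = 0.5858/(0.5858 + 0.8263) = 0.415.

0.415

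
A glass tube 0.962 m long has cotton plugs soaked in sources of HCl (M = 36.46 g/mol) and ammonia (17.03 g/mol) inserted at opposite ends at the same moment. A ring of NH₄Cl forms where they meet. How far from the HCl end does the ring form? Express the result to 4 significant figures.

0.3906 m

Graham's law gives d_HCl/d_NH₃ = rate_HCl/rate_NH₃ = √(M_NH₃/M_HCl) = √(17.03/36.46) = 0.6834.
With d_HCl + d_NH₃ = 0.962 m, d_NH₃ = 0.962/(1 + 0.6834) = 0.5714 m.
d_HCl = 0.962 − 0.5714 = 0.3906 m.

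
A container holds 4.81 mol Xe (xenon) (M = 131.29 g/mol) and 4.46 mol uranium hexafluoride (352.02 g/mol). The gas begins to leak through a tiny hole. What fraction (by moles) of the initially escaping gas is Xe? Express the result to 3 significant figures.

0.638

Rate_i ∝ x_i/√M_i (Graham's law weighted by mole fraction), so the effusate composition follows n_i/√M_i.
Mole fraction of Xe in the effusate = (n_Xe/√M_Xe) / (n_Xe/√M_Xe + n_UF₆/√M_UF₆)
= (4.81/√131.29) / (4.81/√131.29 + 4.46/√352.02) = 0.4198/(0.4198 + 0.2377) = 0.638.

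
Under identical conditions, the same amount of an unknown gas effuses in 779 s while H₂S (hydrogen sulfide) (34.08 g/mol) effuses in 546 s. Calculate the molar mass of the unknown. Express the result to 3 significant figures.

Since effusion rate ∝ 1/√M, t_X/t_H₂S = √(M_X/M_H₂S).
779/546 = 1.427 = √(M_X/34.08)
M_X = 34.08 × 1.427² = 34.08 × 2.036 = 69.4 g/mol

69.4 g/mol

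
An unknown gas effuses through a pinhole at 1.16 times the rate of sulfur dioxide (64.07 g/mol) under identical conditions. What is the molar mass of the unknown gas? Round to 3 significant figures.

47.6 g/mol

From Graham's law, rate_X/rate_SO₂ = √(M_SO₂/M_X).
1.16 = √(64.07/M_X)
M_X = 64.07 / 1.16² = 64.07 / 1.346 = 47.6 g/mol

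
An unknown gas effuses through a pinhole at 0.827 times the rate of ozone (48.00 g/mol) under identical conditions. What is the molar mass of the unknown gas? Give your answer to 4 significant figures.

70.18 g/mol

Since effusion rate ∝ 1/√M, rate_X/rate_O₃ = √(M_O₃/M_X).
0.827 = √(48.00/M_X)
M_X = 48.00 / 0.827² = 48.00 / 0.6839 = 70.18 g/mol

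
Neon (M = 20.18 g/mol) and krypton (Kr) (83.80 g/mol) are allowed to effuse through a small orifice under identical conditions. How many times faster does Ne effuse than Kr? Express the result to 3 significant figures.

2.04

From Graham's law, rate_Ne/rate_Kr = √(M_Kr/M_Ne) = √(83.80/20.18) = √4.153 = 2.04.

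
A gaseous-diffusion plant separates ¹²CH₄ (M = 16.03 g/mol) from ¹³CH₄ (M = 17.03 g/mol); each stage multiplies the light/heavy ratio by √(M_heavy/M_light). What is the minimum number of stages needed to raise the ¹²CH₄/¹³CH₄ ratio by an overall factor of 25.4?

107

Per stage α = (17.03/16.03)^(1/2) = 1.06238^0.5, giving ln α = 0.03026.
Need α^N ≥ 25.4 ⇒ N ≥ ln(25.4) / ln α = 3.235 / 0.03026 = 106.91.
Minimum whole number of stages: N = 107.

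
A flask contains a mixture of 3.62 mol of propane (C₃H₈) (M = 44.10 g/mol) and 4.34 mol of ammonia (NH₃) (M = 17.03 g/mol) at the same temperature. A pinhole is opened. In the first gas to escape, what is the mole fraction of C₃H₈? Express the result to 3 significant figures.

The effusion rate of species i is ∝ p_i/√M_i ∝ n_i/√M_i.
Mole fraction of C₃H₈ in the effusate = (n_C₃H₈/√M_C₃H₈) / (n_C₃H₈/√M_C₃H₈ + n_NH₃/√M_NH₃)
= (3.62/√44.10) / (3.62/√44.10 + 4.34/√17.03) = 0.5451/(0.5451 + 1.052) = 0.341.

0.341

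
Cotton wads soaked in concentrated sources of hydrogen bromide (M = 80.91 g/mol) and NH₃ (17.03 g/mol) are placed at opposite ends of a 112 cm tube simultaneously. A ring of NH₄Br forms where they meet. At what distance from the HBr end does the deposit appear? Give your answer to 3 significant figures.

35.2 cm

Graham's law gives d_HBr/d_NH₃ = rate_HBr/rate_NH₃ = √(M_NH₃/M_HBr) = √(17.03/80.91) = 0.4588.
With d_HBr + d_NH₃ = 112 cm, d_NH₃ = 112/(1 + 0.4588) = 76.78 cm.
d_HBr = 112 − 76.78 = 35.2 cm.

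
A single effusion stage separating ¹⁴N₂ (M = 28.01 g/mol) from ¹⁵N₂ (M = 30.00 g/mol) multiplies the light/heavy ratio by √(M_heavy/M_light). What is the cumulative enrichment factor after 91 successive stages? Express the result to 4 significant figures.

The single-stage factor is √(M_heavy/M_light), so 91 stages give [√(30.00/28.01)]^91 = (30.00/28.01)^(91/2).
= 1.07105^(91/2) = 22.71.

22.71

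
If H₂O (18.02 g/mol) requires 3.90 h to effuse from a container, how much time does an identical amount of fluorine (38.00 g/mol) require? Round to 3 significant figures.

5.66 h

From Graham's law, t_F₂/t_H₂O = √(M_F₂/M_H₂O) = √(38.00/18.02) = √2.109 = 1.452.
So the time for F₂ is 3.90 × 1.452 = 5.66 h.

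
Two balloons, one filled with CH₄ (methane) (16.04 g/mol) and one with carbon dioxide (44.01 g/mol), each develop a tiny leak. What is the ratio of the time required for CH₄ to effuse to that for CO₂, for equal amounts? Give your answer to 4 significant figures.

0.6037

From Graham's law, t_CH₄/t_CO₂ = √(M_CH₄/M_CO₂) = √(16.04/44.01) = √0.3645 = 0.6037.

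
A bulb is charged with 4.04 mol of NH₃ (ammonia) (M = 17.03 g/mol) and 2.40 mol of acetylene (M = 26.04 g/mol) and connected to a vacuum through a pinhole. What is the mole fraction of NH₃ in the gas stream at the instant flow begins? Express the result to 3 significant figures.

0.675

Effusion rate of each component ∝ n_i/√M_i (partial pressure × 1/√M).
x_NH₃(eff) = (n_NH₃/√M_NH₃) / (n_NH₃/√M_NH₃ + n_C₂H₂/√M_C₂H₂)
= (4.04/√17.03) / (4.04/√17.03 + 2.40/√26.04) = 0.9790/(0.9790 + 0.4703) = 0.675.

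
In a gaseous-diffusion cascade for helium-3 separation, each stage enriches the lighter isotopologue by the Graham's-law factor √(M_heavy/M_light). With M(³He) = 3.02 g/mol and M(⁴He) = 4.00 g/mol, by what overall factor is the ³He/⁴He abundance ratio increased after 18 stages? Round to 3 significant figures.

Overall factor = α^18 with α = √(4.00/3.02), i.e. (4.00/3.02)^(18/2).
= 1.32450^9 = 12.5.

12.5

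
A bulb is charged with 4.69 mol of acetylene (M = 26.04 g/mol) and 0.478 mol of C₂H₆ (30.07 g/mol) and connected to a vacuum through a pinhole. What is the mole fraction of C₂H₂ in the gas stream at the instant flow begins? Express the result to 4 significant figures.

0.9134

The effusion rate of species i is ∝ p_i/√M_i ∝ n_i/√M_i.
x_C₂H₂(eff) = (n_C₂H₂/√M_C₂H₂) / (n_C₂H₂/√M_C₂H₂ + n_C₂H₆/√M_C₂H₆)
= (4.69/√26.04) / (4.69/√26.04 + 0.478/√30.07) = 0.9191/(0.9191 + 0.08717) = 0.9134.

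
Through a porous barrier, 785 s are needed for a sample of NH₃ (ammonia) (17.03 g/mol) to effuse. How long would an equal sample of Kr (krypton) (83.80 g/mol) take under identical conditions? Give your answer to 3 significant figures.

From Graham's law, t_Kr/t_NH₃ = √(M_Kr/M_NH₃) = √(83.80/17.03) = √4.921 = 2.218.
So the time for Kr is 785 × 2.218 = 1740 s.

1740 s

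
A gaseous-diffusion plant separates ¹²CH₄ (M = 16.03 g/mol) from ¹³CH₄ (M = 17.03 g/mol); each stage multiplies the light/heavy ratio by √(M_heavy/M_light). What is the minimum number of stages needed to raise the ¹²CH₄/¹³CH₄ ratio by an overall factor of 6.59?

Per stage α = (17.03/16.03)^(1/2) = 1.06238^0.5, giving ln α = 0.03026.
Need α^N ≥ 6.59 ⇒ N ≥ ln(6.59) / ln α = 1.886 / 0.03026 = 62.32.
Minimum whole number of stages: N = 63.

63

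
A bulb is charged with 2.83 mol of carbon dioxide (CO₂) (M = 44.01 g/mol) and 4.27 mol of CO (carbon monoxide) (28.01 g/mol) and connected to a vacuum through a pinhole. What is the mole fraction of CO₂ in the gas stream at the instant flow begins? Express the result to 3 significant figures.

Each component's effusion rate ∝ (its partial pressure)·(1/√M) ∝ n_i/√M_i.
Mole fraction of CO₂ in the effusate = (n_CO₂/√M_CO₂) / (n_CO₂/√M_CO₂ + n_CO/√M_CO)
= (2.83/√44.01) / (2.83/√44.01 + 4.27/√28.01) = 0.4266/(0.4266 + 0.8068) = 0.346.

0.346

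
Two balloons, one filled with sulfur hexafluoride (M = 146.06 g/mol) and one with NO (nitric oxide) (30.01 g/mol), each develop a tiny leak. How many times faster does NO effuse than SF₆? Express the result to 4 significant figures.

Graham's law gives rate_NO/rate_SF₆ = √(M_SF₆/M_NO) = √(146.06/30.01) = √4.867 = 2.206.

2.206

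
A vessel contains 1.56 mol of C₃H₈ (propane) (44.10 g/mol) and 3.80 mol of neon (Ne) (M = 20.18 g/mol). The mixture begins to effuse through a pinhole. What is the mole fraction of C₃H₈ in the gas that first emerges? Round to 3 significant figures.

Rate_i ∝ x_i/√M_i (Graham's law weighted by mole fraction), so the effusate composition follows n_i/√M_i.
So x_C₃H₈ in the escaping gas = (n_C₃H₈/√M_C₃H₈) / Σ(n_i/√M_i)
= (1.56/√44.10) / (1.56/√44.10 + 3.80/√20.18) = 0.2349/(0.2349 + 0.8459) = 0.217.

0.217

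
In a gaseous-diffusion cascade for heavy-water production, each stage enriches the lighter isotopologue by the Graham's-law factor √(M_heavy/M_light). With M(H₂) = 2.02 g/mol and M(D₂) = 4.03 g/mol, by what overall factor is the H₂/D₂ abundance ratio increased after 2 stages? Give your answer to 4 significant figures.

The single-stage factor is √(M_heavy/M_light), so 2 stages give [√(4.03/2.02)]^2 = (4.03/2.02)^(2/2).
= 1.99505^1 = 1.995.

1.995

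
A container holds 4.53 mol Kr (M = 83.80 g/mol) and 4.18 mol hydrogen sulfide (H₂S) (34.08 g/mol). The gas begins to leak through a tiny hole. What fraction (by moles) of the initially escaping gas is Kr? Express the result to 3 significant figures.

0.409

Effusion rate of each component ∝ n_i/√M_i (partial pressure × 1/√M).
x_Kr(eff) = (n_Kr/√M_Kr) / (n_Kr/√M_Kr + n_H₂S/√M_H₂S)
= (4.53/√83.80) / (4.53/√83.80 + 4.18/√34.08) = 0.4949/(0.4949 + 0.7160) = 0.409.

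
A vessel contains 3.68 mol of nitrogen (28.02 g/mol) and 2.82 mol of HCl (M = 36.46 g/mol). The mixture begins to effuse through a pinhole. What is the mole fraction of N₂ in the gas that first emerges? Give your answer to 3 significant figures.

Effusion rate of each component ∝ n_i/√M_i (partial pressure × 1/√M).
x_N₂(eff) = (n_N₂/√M_N₂) / (n_N₂/√M_N₂ + n_HCl/√M_HCl)
= (3.68/√28.02) / (3.68/√28.02 + 2.82/√36.46) = 0.6952/(0.6952 + 0.4670) = 0.598.

0.598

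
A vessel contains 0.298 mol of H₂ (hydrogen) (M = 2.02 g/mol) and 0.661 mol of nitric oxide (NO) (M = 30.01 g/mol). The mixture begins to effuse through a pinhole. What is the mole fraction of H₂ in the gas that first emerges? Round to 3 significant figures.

0.635

Effusion rate of each component ∝ n_i/√M_i (partial pressure × 1/√M).
So x_H₂ in the escaping gas = (n_H₂/√M_H₂) / Σ(n_i/√M_i)
= (0.298/√2.02) / (0.298/√2.02 + 0.661/√30.01) = 0.2097/(0.2097 + 0.1207) = 0.635.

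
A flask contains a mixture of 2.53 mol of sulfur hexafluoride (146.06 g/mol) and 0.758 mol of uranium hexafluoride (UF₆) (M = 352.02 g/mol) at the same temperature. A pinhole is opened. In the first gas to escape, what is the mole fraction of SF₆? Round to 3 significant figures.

Each component's effusion rate ∝ (its partial pressure)·(1/√M) ∝ n_i/√M_i.
x_SF₆(eff) = (n_SF₆/√M_SF₆) / (n_SF₆/√M_SF₆ + n_UF₆/√M_UF₆)
= (2.53/√146.06) / (2.53/√146.06 + 0.758/√352.02) = 0.2093/(0.2093 + 0.04040) = 0.838.

0.838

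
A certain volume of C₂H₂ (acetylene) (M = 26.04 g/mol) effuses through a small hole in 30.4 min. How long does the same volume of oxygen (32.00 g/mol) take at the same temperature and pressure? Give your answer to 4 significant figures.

33.70 min

By Graham's law, t_O₂/t_C₂H₂ = √(M_O₂/M_C₂H₂) = √(32.00/26.04) = √1.229 = 1.109.
So the time for O₂ is 30.4 × 1.109 = 33.70 min.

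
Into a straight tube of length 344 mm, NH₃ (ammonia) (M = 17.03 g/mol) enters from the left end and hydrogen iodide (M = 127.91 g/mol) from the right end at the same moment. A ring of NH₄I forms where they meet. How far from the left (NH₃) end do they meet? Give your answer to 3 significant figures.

In equal time, each gas travels a distance ∝ its rate ∝ 1/√M, so d_NH₃/d_HI = √(M_HI/M_NH₃) = √(127.91/17.03) = 2.741.
With d_NH₃ + d_HI = 344 mm, d_HI = 344/(1 + 2.741) = 91.96 mm.
d_NH₃ = 344 − 91.96 = 252 mm.

252 mm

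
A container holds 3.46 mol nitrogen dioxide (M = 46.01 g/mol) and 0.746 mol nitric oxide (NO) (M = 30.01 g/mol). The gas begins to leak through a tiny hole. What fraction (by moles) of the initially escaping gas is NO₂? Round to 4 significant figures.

0.7893

The effusion rate of species i is ∝ p_i/√M_i ∝ n_i/√M_i.
Mole fraction of NO₂ in the effusate = (n_NO₂/√M_NO₂) / (n_NO₂/√M_NO₂ + n_NO/√M_NO)
= (3.46/√46.01) / (3.46/√46.01 + 0.746/√30.01) = 0.5101/(0.5101 + 0.1362) = 0.7893.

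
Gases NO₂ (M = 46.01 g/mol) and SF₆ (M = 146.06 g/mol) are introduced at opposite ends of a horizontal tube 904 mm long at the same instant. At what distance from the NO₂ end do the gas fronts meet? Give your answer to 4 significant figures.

579.0 mm

Distances travelled in equal time are proportional to diffusion rates, so d_NO₂/d_SF₆ = √(M_SF₆/M_NO₂) = √(146.06/46.01) = 1.782.
With d_NO₂ + d_SF₆ = 904 mm, d_SF₆ = 904/(1 + 1.782) = 325.0 mm.
d_NO₂ = 904 − 325.0 = 579.0 mm.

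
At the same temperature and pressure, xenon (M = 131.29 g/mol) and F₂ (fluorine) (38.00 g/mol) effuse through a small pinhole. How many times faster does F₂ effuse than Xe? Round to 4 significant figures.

1.859

By Graham's law, rate_F₂/rate_Xe = √(M_Xe/M_F₂) = √(131.29/38.00) = √3.455 = 1.859.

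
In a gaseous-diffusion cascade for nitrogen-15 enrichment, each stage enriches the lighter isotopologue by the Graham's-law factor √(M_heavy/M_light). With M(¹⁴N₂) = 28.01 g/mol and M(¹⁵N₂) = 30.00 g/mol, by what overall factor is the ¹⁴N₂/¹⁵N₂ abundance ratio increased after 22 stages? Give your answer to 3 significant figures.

After 22 stages the ratio has grown by (√(30.00/28.01))^22 = (30.00/28.01)^(22/2).
= 1.07105^11 = 2.13.

2.13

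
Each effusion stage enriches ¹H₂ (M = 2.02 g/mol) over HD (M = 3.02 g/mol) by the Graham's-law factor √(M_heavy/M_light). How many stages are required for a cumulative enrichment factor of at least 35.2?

18

With α = √(3.02/2.02) per stage, ln α = ½ ln(1.49505) = 0.2011.
Need α^N ≥ 35.2 ⇒ N ≥ ln(35.2) / ln α = 3.561 / 0.2011 = 17.71.
So at least 18 stages are needed.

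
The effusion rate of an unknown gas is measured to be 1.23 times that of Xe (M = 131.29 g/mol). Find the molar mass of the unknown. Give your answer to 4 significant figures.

86.78 g/mol

Graham's law gives rate_X/rate_Xe = √(M_Xe/M_X).
1.23 = √(131.29/M_X)
M_X = 131.29 / 1.23² = 131.29 / 1.513 = 86.78 g/mol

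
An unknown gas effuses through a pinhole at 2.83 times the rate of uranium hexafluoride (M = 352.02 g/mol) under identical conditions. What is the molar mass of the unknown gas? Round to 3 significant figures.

44.0 g/mol

Using Graham's law: rate_X/rate_UF₆ = √(M_UF₆/M_X).
2.83 = √(352.02/M_X)
M_X = 352.02 / 2.83² = 352.02 / 8.009 = 44.0 g/mol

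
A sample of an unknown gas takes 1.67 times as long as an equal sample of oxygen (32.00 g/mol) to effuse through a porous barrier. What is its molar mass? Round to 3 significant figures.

89.2 g/mol

Since effusion rate ∝ 1/√M, t_X/t_O₂ = √(M_X/M_O₂).
1.67 = √(M_X/32.00)
M_X = 32.00 × 1.67² = 32.00 × 2.789 = 89.2 g/mol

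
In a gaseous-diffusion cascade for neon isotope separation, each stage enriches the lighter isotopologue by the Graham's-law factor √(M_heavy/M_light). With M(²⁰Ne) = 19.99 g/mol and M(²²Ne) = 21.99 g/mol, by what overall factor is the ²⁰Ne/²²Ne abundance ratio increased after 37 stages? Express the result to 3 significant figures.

5.84

Overall factor = α^37 with α = √(21.99/19.99), i.e. (21.99/19.99)^(37/2).
= 1.10005^(37/2) = 5.84.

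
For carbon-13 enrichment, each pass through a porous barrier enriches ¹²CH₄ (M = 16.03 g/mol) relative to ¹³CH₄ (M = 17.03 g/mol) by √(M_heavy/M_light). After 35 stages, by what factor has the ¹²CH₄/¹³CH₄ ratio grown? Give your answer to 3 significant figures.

2.88

Overall factor = α^35 with α = √(17.03/16.03), i.e. (17.03/16.03)^(35/2).
= 1.06238^(35/2) = 2.88.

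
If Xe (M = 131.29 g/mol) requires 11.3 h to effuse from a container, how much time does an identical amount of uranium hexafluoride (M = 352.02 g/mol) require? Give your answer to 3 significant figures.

18.5 h

Using Graham's law: t_UF₆/t_Xe = √(M_UF₆/M_Xe) = √(352.02/131.29) = √2.681 = 1.637.
So the time for UF₆ is 11.3 × 1.637 = 18.5 h.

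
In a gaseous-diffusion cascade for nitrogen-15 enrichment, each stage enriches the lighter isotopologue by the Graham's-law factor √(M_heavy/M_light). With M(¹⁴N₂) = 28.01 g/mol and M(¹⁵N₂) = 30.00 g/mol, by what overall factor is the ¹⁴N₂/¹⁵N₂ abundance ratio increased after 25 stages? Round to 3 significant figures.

2.36

Overall factor = α^25 with α = √(30.00/28.01), i.e. (30.00/28.01)^(25/2).
= 1.07105^(25/2) = 2.36.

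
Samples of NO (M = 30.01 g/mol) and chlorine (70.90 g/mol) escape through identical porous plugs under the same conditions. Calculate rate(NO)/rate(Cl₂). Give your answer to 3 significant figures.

1.54

Since effusion rate ∝ 1/√M, rate_NO/rate_Cl₂ = √(M_Cl₂/M_NO) = √(70.90/30.01) = √2.363 = 1.54.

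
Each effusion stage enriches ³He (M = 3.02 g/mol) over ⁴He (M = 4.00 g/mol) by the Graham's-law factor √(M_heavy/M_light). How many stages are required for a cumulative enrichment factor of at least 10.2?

Per stage α = (4.00/3.02)^(1/2) = 1.32450^0.5, giving ln α = 0.1405.
Need α^N ≥ 10.2 ⇒ N ≥ ln(10.2) / ln α = 2.322 / 0.1405 = 16.53.
So at least 17 stages are needed.

17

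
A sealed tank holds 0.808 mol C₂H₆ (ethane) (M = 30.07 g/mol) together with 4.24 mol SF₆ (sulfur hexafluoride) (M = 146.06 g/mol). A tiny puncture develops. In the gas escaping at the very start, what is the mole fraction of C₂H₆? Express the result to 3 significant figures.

0.296

Rate_i ∝ x_i/√M_i (Graham's law weighted by mole fraction), so the effusate composition follows n_i/√M_i.
So x_C₂H₆ in the escaping gas = (n_C₂H₆/√M_C₂H₆) / Σ(n_i/√M_i)
= (0.808/√30.07) / (0.808/√30.07 + 4.24/√146.06) = 0.1473/(0.1473 + 0.3508) = 0.296.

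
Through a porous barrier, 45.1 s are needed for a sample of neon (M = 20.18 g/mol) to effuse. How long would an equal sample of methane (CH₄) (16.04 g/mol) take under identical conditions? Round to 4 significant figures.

40.21 s

Graham's law gives t_CH₄/t_Ne = √(M_CH₄/M_Ne) = √(16.04/20.18) = √0.7948 = 0.8915.
So the time for CH₄ is 45.1 × 0.8915 = 40.21 s.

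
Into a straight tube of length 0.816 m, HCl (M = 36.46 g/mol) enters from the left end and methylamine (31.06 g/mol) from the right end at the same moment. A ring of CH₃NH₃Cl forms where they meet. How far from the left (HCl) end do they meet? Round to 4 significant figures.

0.3917 m

In equal time, each gas travels a distance ∝ its rate ∝ 1/√M, so d_HCl/d_CH₃NH₂ = √(M_CH₃NH₂/M_HCl) = √(31.06/36.46) = 0.9230.
With d_HCl + d_CH₃NH₂ = 0.816 m, d_CH₃NH₂ = 0.816/(1 + 0.9230) = 0.4243 m.
d_HCl = 0.816 − 0.4243 = 0.3917 m.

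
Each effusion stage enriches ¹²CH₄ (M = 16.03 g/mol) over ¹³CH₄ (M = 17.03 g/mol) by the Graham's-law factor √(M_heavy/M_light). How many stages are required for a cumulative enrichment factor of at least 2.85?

With α = √(17.03/16.03) per stage, ln α = ½ ln(1.06238) = 0.03026.
Need α^N ≥ 2.85 ⇒ N ≥ ln(2.85) / ln α = 1.047 / 0.03026 = 34.61.
Minimum whole number of stages: N = 35.

35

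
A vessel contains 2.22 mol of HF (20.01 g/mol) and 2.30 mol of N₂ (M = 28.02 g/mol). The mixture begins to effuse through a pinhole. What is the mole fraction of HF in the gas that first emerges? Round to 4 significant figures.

Effusion rate of each component ∝ n_i/√M_i (partial pressure × 1/√M).
Mole fraction of HF in the effusate = (n_HF/√M_HF) / (n_HF/√M_HF + n_N₂/√M_N₂)
= (2.22/√20.01) / (2.22/√20.01 + 2.30/√28.02) = 0.4963/(0.4963 + 0.4345) = 0.5332.

0.5332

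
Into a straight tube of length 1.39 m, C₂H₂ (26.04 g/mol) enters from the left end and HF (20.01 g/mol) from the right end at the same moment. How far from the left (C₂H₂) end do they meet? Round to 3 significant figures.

0.649 m

Graham's law gives d_C₂H₂/d_HF = rate_C₂H₂/rate_HF = √(M_HF/M_C₂H₂) = √(20.01/26.04) = 0.8766.
With d_C₂H₂ + d_HF = 1.39 m, d_HF = 1.39/(1 + 0.8766) = 0.7407 m.
d_C₂H₂ = 1.39 − 0.7407 = 0.649 m.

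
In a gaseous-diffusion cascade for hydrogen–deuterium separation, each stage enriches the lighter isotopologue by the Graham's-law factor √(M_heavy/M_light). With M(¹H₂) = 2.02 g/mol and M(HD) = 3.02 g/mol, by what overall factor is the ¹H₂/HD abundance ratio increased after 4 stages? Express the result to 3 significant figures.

2.24

Overall factor = α^4 with α = √(3.02/2.02), i.e. (3.02/2.02)^(4/2).
= 1.49505^2 = 2.24.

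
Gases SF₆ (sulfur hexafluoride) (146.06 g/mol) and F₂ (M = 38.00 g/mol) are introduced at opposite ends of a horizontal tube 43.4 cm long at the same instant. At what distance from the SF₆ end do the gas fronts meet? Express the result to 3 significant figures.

Distances travelled in equal time are proportional to diffusion rates, so d_SF₆/d_F₂ = √(M_F₂/M_SF₆) = √(38.00/146.06) = 0.5101.
With d_SF₆ + d_F₂ = 43.4 cm, d_F₂ = 43.4/(1 + 0.5101) = 28.74 cm.
d_SF₆ = 43.4 − 28.74 = 14.7 cm.

14.7 cm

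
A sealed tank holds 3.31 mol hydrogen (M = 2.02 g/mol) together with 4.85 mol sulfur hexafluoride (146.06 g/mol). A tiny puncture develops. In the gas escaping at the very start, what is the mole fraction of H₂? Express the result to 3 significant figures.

The effusion rate of species i is ∝ p_i/√M_i ∝ n_i/√M_i.
Mole fraction of H₂ in the effusate = (n_H₂/√M_H₂) / (n_H₂/√M_H₂ + n_SF₆/√M_SF₆)
= (3.31/√2.02) / (3.31/√2.02 + 4.85/√146.06) = 2.329/(2.329 + 0.4013) = 0.853.

0.853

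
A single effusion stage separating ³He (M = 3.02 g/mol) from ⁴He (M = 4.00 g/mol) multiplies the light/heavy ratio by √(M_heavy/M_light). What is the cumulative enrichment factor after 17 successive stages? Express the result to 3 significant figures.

10.9

Overall factor = α^17 with α = √(4.00/3.02), i.e. (4.00/3.02)^(17/2).
= 1.32450^(17/2) = 10.9.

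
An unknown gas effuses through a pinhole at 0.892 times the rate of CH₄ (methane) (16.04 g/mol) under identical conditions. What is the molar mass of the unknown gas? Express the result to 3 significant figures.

Since effusion rate ∝ 1/√M, rate_X/rate_CH₄ = √(M_CH₄/M_X).
0.892 = √(16.04/M_X)
M_X = 16.04 / 0.892² = 16.04 / 0.7957 = 20.2 g/mol

20.2 g/mol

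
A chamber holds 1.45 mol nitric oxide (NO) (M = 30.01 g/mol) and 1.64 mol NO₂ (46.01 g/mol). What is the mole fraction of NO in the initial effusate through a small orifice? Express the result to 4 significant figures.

0.5226

Each component's effusion rate ∝ (its partial pressure)·(1/√M) ∝ n_i/√M_i.
Mole fraction of NO in the effusate = (n_NO/√M_NO) / (n_NO/√M_NO + n_NO₂/√M_NO₂)
= (1.45/√30.01) / (1.45/√30.01 + 1.64/√46.01) = 0.2647/(0.2647 + 0.2418) = 0.5226.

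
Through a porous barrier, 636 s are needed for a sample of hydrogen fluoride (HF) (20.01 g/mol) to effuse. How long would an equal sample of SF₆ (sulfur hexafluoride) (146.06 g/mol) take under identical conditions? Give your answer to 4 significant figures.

1718 s

Since effusion rate ∝ 1/√M, t_SF₆/t_HF = √(M_SF₆/M_HF) = √(146.06/20.01) = √7.299 = 2.702.
So the time for SF₆ is 636 × 2.702 = 1718 s.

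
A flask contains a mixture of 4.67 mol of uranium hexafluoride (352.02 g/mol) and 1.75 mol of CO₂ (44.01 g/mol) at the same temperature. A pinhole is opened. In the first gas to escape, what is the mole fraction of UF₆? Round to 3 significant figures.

Each component's effusion rate ∝ (its partial pressure)·(1/√M) ∝ n_i/√M_i.
So x_UF₆ in the escaping gas = (n_UF₆/√M_UF₆) / Σ(n_i/√M_i)
= (4.67/√352.02) / (4.67/√352.02 + 1.75/√44.01) = 0.2489/(0.2489 + 0.2638) = 0.485.

0.485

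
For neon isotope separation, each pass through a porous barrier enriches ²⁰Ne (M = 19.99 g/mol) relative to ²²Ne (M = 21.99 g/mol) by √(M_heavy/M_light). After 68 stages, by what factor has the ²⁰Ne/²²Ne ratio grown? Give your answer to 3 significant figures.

25.6

Each stage multiplies the ratio by α = √(21.99/19.99), so after 68 stages the overall factor is α^68 = (21.99/19.99)^(68/2).
= 1.10005^34 = 25.6.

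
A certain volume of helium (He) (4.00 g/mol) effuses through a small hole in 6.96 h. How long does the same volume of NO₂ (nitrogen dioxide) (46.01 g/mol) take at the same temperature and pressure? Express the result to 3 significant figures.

Graham's law gives t_NO₂/t_He = √(M_NO₂/M_He) = √(46.01/4.00) = √11.50 = 3.392.
So the time for NO₂ is 6.96 × 3.392 = 23.6 h.

23.6 h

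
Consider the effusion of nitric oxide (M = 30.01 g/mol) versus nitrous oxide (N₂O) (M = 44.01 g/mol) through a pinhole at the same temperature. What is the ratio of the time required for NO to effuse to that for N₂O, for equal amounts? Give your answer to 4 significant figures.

Since effusion rate ∝ 1/√M, t_NO/t_N₂O = √(M_NO/M_N₂O) = √(30.01/44.01) = √0.6819 = 0.8258.

0.8258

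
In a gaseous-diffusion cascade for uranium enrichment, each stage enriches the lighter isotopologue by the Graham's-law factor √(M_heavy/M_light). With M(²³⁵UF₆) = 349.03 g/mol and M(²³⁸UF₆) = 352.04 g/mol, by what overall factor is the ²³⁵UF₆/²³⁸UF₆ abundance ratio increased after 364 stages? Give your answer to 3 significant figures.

4.77

Overall factor = α^364 with α = √(352.04/349.03), i.e. (352.04/349.03)^(364/2).
= 1.00862^182 = 4.77.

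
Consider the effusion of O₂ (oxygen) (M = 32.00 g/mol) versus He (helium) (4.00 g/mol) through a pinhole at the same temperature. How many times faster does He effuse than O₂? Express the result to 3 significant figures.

Graham's law gives rate_He/rate_O₂ = √(M_O₂/M_He) = √(32.00/4.00) = √8.000 = 2.83.

2.83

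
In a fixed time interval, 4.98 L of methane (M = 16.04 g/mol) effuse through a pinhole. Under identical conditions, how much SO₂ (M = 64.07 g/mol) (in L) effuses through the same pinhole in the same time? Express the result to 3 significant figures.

Graham's law gives rate_SO₂/rate_CH₄ = √(M_CH₄/M_SO₂) = √(16.04/64.07) = √0.2504 = 0.5004.
So the volume for SO₂ is 4.98 × 0.5004 = 2.49 L.

2.49 L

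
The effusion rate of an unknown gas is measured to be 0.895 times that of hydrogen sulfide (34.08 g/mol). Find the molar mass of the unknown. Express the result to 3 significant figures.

42.5 g/mol

Using Graham's law: rate_X/rate_H₂S = √(M_H₂S/M_X).
0.895 = √(34.08/M_X)
M_X = 34.08 / 0.895² = 34.08 / 0.8010 = 42.5 g/mol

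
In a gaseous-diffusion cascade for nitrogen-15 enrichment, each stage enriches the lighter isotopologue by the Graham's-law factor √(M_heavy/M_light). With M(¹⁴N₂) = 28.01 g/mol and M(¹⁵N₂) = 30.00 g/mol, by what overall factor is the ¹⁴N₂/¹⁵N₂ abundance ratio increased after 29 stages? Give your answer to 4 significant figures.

Each stage multiplies the ratio by α = √(30.00/28.01), so after 29 stages the overall factor is α^29 = (30.00/28.01)^(29/2).
= 1.07105^(29/2) = 2.705.

2.705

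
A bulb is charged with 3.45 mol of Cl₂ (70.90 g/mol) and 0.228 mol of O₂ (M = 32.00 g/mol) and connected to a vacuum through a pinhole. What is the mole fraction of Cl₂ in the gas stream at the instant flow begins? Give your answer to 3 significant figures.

The effusion rate of species i is ∝ p_i/√M_i ∝ n_i/√M_i.
So x_Cl₂ in the escaping gas = (n_Cl₂/√M_Cl₂) / Σ(n_i/√M_i)
= (3.45/√70.90) / (3.45/√70.90 + 0.228/√32.00) = 0.4097/(0.4097 + 0.04031) = 0.910.

0.910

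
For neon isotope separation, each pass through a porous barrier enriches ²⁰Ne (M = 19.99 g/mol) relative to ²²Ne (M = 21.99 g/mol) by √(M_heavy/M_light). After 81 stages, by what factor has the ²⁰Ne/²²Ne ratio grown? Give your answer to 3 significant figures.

47.6

Each stage multiplies the ratio by α = √(21.99/19.99), so after 81 stages the overall factor is α^81 = (21.99/19.99)^(81/2).
= 1.10005^(81/2) = 47.6.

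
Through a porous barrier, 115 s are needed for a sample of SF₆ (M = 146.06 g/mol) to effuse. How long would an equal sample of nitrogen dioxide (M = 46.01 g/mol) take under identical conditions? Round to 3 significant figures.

Since effusion rate ∝ 1/√M, t_NO₂/t_SF₆ = √(M_NO₂/M_SF₆) = √(46.01/146.06) = √0.3150 = 0.5613.
So the time for NO₂ is 115 × 0.5613 = 64.5 s.

64.5 s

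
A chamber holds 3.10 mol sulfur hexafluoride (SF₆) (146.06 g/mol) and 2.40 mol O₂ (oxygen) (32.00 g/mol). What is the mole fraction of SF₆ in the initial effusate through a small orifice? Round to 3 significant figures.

0.377

Rate_i ∝ x_i/√M_i (Graham's law weighted by mole fraction), so the effusate composition follows n_i/√M_i.
So x_SF₆ in the escaping gas = (n_SF₆/√M_SF₆) / Σ(n_i/√M_i)
= (3.10/√146.06) / (3.10/√146.06 + 2.40/√32.00) = 0.2565/(0.2565 + 0.4243) = 0.377.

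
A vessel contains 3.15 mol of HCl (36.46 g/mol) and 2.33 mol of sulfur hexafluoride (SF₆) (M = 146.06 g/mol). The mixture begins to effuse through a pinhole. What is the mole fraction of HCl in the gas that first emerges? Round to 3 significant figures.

0.730

The effusion rate of species i is ∝ p_i/√M_i ∝ n_i/√M_i.
So x_HCl in the escaping gas = (n_HCl/√M_HCl) / Σ(n_i/√M_i)
= (3.15/√36.46) / (3.15/√36.46 + 2.33/√146.06) = 0.5217/(0.5217 + 0.1928) = 0.730.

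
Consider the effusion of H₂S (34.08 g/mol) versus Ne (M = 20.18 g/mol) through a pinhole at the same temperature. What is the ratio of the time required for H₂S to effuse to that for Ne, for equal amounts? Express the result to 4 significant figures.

From Graham's law, t_H₂S/t_Ne = √(M_H₂S/M_Ne) = √(34.08/20.18) = √1.689 = 1.300.

1.300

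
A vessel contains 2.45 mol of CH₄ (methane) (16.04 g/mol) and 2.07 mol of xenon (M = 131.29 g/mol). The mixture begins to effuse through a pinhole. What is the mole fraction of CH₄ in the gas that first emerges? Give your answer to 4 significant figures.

Rate_i ∝ x_i/√M_i (Graham's law weighted by mole fraction), so the effusate composition follows n_i/√M_i.
Mole fraction of CH₄ in the effusate = (n_CH₄/√M_CH₄) / (n_CH₄/√M_CH₄ + n_Xe/√M_Xe)
= (2.45/√16.04) / (2.45/√16.04 + 2.07/√131.29) = 0.6117/(0.6117 + 0.1807) = 0.7720.

0.7720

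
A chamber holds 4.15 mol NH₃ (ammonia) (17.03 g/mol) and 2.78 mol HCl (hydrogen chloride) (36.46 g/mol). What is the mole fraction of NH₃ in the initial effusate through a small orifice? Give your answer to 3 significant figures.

0.686

Effusion rate of each component ∝ n_i/√M_i (partial pressure × 1/√M).
x_NH₃(eff) = (n_NH₃/√M_NH₃) / (n_NH₃/√M_NH₃ + n_HCl/√M_HCl)
= (4.15/√17.03) / (4.15/√17.03 + 2.78/√36.46) = 1.006/(1.006 + 0.4604) = 0.686.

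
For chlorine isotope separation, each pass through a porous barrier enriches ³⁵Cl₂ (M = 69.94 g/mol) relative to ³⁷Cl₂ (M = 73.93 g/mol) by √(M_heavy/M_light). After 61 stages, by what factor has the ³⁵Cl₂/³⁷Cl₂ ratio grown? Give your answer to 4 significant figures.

The single-stage factor is √(M_heavy/M_light), so 61 stages give [√(73.93/69.94)]^61 = (73.93/69.94)^(61/2).
= 1.05705^(61/2) = 5.431.

5.431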